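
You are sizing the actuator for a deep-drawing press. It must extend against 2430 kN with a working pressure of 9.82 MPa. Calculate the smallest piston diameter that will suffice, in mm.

Extension force acts on the full piston face: F = P × (π/4)D².
D = √(4F / (πP)) = √(4 × 2430 kN / (π × 9.82 MPa))

D ≈ 561 mm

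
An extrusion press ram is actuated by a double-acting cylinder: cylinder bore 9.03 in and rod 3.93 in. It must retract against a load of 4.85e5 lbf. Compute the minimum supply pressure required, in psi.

Rod-side annular area A_ann = π/4 × (9.03² − 3.93²) = 51.91 in^2
Retraction: pressure acts on the annular area.
P = F / A = 4.85e5 lbf / A

P ≈ 9340 psi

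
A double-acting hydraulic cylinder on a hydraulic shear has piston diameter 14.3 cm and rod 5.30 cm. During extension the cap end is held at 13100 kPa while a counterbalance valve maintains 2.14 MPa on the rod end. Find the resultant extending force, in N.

F ≈ 1.81e5 N

Cap-side area A_cap = π/4 × (14.3 cm)² = 160.6 cm^2
Rod-side annular area A_ann = π/4 × (14.3² − 5.30²) = 138.5 cm^2
Net thrust = P_cap·A_cap − P_rod·A_ann = 2.104e5 N − 29650 N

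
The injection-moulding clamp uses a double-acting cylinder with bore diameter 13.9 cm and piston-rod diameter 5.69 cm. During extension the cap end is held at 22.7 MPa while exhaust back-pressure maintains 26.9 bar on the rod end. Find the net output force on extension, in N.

F ≈ 3.10e5 N

Cap-side area A_cap = π/4 × (13.9 cm)² = 151.7 cm^2
Rod-side annular area A_ann = π/4 × (13.9² − 5.69²) = 126.3 cm^2
Net thrust = P_cap·A_cap − P_rod·A_ann = 3.445e5 N − 33980 N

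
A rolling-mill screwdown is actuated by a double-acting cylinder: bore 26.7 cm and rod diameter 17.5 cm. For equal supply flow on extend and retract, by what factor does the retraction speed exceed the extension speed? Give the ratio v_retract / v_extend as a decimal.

Cap-side area A_cap = π/4 × (26.7 cm)² = 559.9 cm^2
Rod-side annular area A_ann = π/4 × (26.7² − 17.5²) = 319.4 cm^2
For equal Q, v ∝ 1/A, so v_ret/v_ext = A_cap/A_ann.

v_ret/v_ext ≈ 1.75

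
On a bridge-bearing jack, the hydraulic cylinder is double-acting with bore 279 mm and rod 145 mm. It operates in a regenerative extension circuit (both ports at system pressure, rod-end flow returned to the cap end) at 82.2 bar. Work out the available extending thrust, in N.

With equal pressure on both faces, forces on the annular region cancel; the net push is pressure × rod cross-section.
Rod cross-section A_rod = π/4 × (145 mm)² = 16510 mm^2
F = P × A_rod

F ≈ 1.36e5 N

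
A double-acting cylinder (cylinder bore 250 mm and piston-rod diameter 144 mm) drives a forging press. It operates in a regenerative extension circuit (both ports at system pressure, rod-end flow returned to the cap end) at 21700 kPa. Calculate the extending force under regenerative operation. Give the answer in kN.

F ≈ 353 kN

With equal pressure on both faces, forces on the annular region cancel; the net push is pressure × rod cross-section.
Rod cross-section A_rod = π/4 × (144 mm)² = 16290 mm^2
F = P × A_rod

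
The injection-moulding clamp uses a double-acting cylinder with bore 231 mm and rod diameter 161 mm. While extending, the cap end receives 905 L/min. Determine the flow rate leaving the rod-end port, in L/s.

Cap-side area A_cap = π/4 × (231 mm)² = 41910 mm^2
Rod-side annular area A_ann = π/4 × (231² − 161²) = 21550 mm^2
Piston speed v = Q_in/A_cap; rod-end outflow Q_out = v × A_ann = Q_in × A_ann/A_cap.

Q_out ≈ 7.76 L/s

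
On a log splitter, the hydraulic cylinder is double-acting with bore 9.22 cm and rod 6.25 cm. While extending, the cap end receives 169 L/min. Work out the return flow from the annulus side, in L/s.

Q_out ≈ 1.52 L/s

Cap-side area A_cap = π/4 × (9.22 cm)² = 66.77 cm^2
Rod-side annular area A_ann = π/4 × (9.22² − 6.25²) = 36.09 cm^2
Piston speed v = Q_in/A_cap; rod-end outflow Q_out = v × A_ann = Q_in × A_ann/A_cap.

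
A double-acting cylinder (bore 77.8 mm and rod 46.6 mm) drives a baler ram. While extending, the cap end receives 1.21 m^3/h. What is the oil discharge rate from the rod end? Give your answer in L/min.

Q_out ≈ 12.9 L/min

Cap-side area A_cap = π/4 × (77.8 mm)² = 4754 mm^2
Rod-side annular area A_ann = π/4 × (77.8² − 46.6²) = 3048 mm^2
Piston speed v = Q_in/A_cap; rod-end outflow Q_out = v × A_ann = Q_in × A_ann/A_cap.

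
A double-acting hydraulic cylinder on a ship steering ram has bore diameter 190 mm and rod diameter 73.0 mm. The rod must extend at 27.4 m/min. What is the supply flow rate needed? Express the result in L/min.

Q ≈ 777 L/min

Cap-side area A_cap = π/4 × (190 mm)² = 28350 mm^2
Q = A × v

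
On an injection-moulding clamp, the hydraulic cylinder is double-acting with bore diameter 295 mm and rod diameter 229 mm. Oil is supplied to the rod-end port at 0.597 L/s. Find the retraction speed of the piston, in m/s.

v ≈ 0.0220 m/s

Rod-side annular area A_ann = π/4 × (295² − 229²) = 27160 mm^2
Flow into the rod-end port fills the annular volume.
v = Q / A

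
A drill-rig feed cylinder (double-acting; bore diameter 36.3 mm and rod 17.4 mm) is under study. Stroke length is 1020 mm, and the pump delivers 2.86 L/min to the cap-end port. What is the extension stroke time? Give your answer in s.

t ≈ 22.1 s

Cap-side area A_cap = π/4 × (36.3 mm)² = 1035 mm^2
Swept volume V = A × L; t = V / Q = A·L / Q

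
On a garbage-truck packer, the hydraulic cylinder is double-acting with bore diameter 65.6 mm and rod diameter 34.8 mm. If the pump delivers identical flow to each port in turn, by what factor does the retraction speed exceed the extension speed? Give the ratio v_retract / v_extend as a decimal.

Cap-side area A_cap = π/4 × (65.6 mm)² = 3380 mm^2
Rod-side annular area A_ann = π/4 × (65.6² − 34.8²) = 2429 mm^2
For equal Q, v ∝ 1/A, so v_ret/v_ext = A_cap/A_ann.

v_ret/v_ext ≈ 1.39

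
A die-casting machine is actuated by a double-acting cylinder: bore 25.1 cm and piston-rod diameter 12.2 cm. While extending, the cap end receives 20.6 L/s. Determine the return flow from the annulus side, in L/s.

Cap-side area A_cap = π/4 × (25.1 cm)² = 494.8 cm^2
Rod-side annular area A_ann = π/4 × (25.1² − 12.2²) = 377.9 cm^2
Piston speed v = Q_in/A_cap; rod-end outflow Q_out = v × A_ann = Q_in × A_ann/A_cap.

Q_out ≈ 15.7 L/s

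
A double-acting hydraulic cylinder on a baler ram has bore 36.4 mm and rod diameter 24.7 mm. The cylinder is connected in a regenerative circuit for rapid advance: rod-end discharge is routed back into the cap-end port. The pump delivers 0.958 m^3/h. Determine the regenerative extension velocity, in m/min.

v ≈ 33.3 m/min

In regeneration the rod-end outflow joins the pump flow into the cap end, so the net volume the pump must supply per unit advance equals the rod cross-section area.
Rod cross-section A_rod = π/4 × (24.7 mm)² = 479.2 mm^2
v = Q_pump / A_rod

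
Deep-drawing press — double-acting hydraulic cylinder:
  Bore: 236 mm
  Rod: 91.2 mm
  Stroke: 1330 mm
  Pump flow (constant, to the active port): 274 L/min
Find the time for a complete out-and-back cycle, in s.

Cap-side area A_cap = π/4 × (236 mm)² = 43740 mm^2
Rod-side annular area A_ann = π/4 × (236² − 91.2²) = 37210 mm^2
t_ext = A_cap·L/Q = 12.74 s
t_ret = A_ann·L/Q = 10.84 s
t_cycle = t_ext + t_ret

t ≈ 23.6 s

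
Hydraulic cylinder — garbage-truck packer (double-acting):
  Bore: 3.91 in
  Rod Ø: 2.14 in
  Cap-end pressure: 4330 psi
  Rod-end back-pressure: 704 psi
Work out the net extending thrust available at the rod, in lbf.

Cap-side area A_cap = π/4 × (3.91 in)² = 12.01 in^2
Rod-side annular area A_ann = π/4 × (3.91² − 2.14²) = 8.410 in^2
Net thrust = P_cap·A_cap − P_rod·A_ann = 51990 lbf − 5921 lbf

F ≈ 46100 lbf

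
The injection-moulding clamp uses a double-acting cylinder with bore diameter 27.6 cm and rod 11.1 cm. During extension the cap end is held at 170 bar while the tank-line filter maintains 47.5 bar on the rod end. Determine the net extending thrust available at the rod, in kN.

Cap-side area A_cap = π/4 × (27.6 cm)² = 598.3 cm^2
Rod-side annular area A_ann = π/4 × (27.6² − 11.1²) = 501.5 cm^2
Net thrust = P_cap·A_cap − P_rod·A_ann = 1017 kN − 238.2 kN

F ≈ 779 kN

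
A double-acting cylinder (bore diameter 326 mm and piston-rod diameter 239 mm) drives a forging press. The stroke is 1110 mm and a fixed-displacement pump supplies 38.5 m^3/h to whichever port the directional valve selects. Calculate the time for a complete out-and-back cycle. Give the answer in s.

t ≈ 12.7 s

Cap-side area A_cap = π/4 × (326 mm)² = 83470 mm^2
Rod-side annular area A_ann = π/4 × (326² − 239²) = 38610 mm^2
t_ext = A_cap·L/Q = 8.663 s
t_ret = A_ann·L/Q = 4.007 s
t_cycle = t_ext + t_ret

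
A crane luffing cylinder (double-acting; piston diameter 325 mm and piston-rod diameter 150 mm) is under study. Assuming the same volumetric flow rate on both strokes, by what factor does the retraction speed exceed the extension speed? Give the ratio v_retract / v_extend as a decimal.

v_ret/v_ext ≈ 1.27

Cap-side area A_cap = π/4 × (325 mm)² = 82960 mm^2
Rod-side annular area A_ann = π/4 × (325² − 150²) = 65290 mm^2
For equal Q, v ∝ 1/A, so v_ret/v_ext = A_cap/A_ann.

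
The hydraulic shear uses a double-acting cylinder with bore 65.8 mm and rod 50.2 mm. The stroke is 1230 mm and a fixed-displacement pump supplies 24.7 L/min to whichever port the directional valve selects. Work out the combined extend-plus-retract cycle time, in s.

Cap-side area A_cap = π/4 × (65.8 mm)² = 3400 mm^2
Rod-side annular area A_ann = π/4 × (65.8² − 50.2²) = 1421 mm^2
t_ext = A_cap·L/Q = 10.16 s
t_ret = A_ann·L/Q = 4.247 s
t_cycle = t_ext + t_ret

t ≈ 14.4 s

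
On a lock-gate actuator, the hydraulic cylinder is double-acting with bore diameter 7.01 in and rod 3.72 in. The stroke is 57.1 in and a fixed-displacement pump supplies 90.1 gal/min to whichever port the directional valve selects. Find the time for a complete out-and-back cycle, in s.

t ≈ 10.9 s

Cap-side area A_cap = π/4 × (7.01 in)² = 38.59 in^2
Rod-side annular area A_ann = π/4 × (7.01² − 3.72²) = 27.73 in^2
t_ext = A_cap·L/Q = 6.353 s
t_ret = A_ann·L/Q = 4.564 s
t_cycle = t_ext + t_ret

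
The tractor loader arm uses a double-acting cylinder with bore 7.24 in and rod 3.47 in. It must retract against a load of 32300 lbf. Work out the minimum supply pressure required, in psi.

P ≈ 1020 psi

Rod-side annular area A_ann = π/4 × (7.24² − 3.47²) = 31.71 in^2
Retraction: pressure acts on the annular area.
P = F / A = 32300 lbf / A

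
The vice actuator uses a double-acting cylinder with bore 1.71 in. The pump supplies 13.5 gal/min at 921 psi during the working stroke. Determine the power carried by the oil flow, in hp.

Hydraulic power = P × Q

W ≈ 7.25 hp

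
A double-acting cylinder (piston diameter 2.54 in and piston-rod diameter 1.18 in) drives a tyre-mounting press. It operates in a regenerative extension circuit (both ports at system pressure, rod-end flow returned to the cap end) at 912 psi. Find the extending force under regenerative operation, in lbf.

With equal pressure on both faces, forces on the annular region cancel; the net push is pressure × rod cross-section.
Rod cross-section A_rod = π/4 × (1.18 in)² = 1.094 in^2
F = P × A_rod

F ≈ 997 lbf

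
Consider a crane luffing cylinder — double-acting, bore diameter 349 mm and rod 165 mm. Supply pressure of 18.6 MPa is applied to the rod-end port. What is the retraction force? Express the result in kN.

Rod-side annular area A_ann = π/4 × (349² − 165²) = 74280 mm^2
On retraction the pressure acts on the annular area (bore minus rod).
F = P × A_ann

F ≈ 1380 kN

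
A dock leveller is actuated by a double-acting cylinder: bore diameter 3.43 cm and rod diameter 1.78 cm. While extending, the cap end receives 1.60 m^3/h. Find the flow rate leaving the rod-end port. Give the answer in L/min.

Q_out ≈ 19.5 L/min

Cap-side area A_cap = π/4 × (3.43 cm)² = 9.240 cm^2
Rod-side annular area A_ann = π/4 × (3.43² − 1.78²) = 6.752 cm^2
Piston speed v = Q_in/A_cap; rod-end outflow Q_out = v × A_ann = Q_in × A_ann/A_cap.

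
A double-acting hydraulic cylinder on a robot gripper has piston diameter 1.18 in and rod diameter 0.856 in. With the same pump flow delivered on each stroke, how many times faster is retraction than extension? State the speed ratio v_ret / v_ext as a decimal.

Cap-side area A_cap = π/4 × (1.18 in)² = 1.094 in^2
Rod-side annular area A_ann = π/4 × (1.18² − 0.856²) = 0.5181 in^2
For equal Q, v ∝ 1/A, so v_ret/v_ext = A_cap/A_ann.

v_ret/v_ext ≈ 2.11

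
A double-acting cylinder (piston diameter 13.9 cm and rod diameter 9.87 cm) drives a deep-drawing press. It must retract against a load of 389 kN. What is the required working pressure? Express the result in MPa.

Rod-side annular area A_ann = π/4 × (13.9² − 9.87²) = 75.24 cm^2
Retraction: pressure acts on the annular area.
P = F / A = 389 kN / A

P ≈ 51.7 MPa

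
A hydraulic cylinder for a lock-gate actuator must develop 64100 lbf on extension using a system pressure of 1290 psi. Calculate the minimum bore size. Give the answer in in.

D ≈ 7.95 in

Extension force acts on the full piston face: F = P × (π/4)D².
D = √(4F / (πP)) = √(4 × 64100 lbf / (π × 1290 psi))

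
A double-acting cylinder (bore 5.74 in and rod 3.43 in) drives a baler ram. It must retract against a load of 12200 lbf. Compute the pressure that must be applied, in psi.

Rod-side annular area A_ann = π/4 × (5.74² − 3.43²) = 16.64 in^2
Retraction: pressure acts on the annular area.
P = F / A = 12200 lbf / A

P ≈ 733 psi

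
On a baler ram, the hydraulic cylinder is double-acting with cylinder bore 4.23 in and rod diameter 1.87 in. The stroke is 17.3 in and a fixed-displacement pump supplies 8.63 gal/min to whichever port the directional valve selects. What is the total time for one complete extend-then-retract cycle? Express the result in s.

t ≈ 13.2 s

Cap-side area A_cap = π/4 × (4.23 in)² = 14.05 in^2
Rod-side annular area A_ann = π/4 × (4.23² − 1.87²) = 11.31 in^2
t_ext = A_cap·L/Q = 7.317 s
t_ret = A_ann·L/Q = 5.887 s
t_cycle = t_ext + t_ret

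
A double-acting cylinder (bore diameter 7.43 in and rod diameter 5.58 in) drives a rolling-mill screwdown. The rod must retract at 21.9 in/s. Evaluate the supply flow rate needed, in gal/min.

Q ≈ 108 gal/min

Rod-side annular area A_ann = π/4 × (7.43² − 5.58²) = 18.90 in^2
Q = A × v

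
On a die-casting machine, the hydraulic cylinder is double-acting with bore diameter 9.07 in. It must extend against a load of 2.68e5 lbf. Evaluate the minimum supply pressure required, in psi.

Cap-side area A_cap = π/4 × (9.07 in)² = 64.61 in^2
P = F / A = 2.68e5 lbf / A

P ≈ 4150 psi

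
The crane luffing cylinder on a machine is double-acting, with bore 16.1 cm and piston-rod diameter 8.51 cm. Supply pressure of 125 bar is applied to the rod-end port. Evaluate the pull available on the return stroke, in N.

Rod-side annular area A_ann = π/4 × (16.1² − 8.51²) = 146.7 cm^2
On retraction the pressure acts on the annular area (bore minus rod).
F = P × A_ann

F ≈ 1.83e5 N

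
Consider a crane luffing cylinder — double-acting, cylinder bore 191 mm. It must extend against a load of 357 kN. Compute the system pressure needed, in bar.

Cap-side area A_cap = π/4 × (191 mm)² = 28650 mm^2
P = F / A = 357 kN / A

P ≈ 125 bar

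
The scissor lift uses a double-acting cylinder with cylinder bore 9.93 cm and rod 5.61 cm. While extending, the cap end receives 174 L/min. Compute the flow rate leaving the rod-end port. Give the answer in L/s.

Cap-side area A_cap = π/4 × (9.93 cm)² = 77.44 cm^2
Rod-side annular area A_ann = π/4 × (9.93² − 5.61²) = 52.73 cm^2
Piston speed v = Q_in/A_cap; rod-end outflow Q_out = v × A_ann = Q_in × A_ann/A_cap.

Q_out ≈ 1.97 L/s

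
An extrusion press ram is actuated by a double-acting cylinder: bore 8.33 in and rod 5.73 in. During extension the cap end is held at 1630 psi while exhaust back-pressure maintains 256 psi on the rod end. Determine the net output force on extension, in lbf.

Cap-side area A_cap = π/4 × (8.33 in)² = 54.50 in^2
Rod-side annular area A_ann = π/4 × (8.33² − 5.73²) = 28.71 in^2
Net thrust = P_cap·A_cap − P_rod·A_ann = 88830 lbf − 7350 lbf

F ≈ 81500 lbf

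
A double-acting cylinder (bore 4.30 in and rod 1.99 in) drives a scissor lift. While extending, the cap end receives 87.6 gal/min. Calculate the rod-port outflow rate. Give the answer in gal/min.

Cap-side area A_cap = π/4 × (4.30 in)² = 14.52 in^2
Rod-side annular area A_ann = π/4 × (4.30² − 1.99²) = 11.41 in^2
Piston speed v = Q_in/A_cap; rod-end outflow Q_out = v × A_ann = Q_in × A_ann/A_cap.

Q_out ≈ 68.8 gal/min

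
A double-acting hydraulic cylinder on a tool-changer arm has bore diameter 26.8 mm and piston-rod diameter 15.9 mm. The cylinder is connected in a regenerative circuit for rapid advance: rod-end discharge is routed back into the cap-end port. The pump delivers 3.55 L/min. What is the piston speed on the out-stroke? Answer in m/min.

In regeneration the rod-end outflow joins the pump flow into the cap end, so the net volume the pump must supply per unit advance equals the rod cross-section area.
Rod cross-section A_rod = π/4 × (15.9 mm)² = 198.6 mm^2
v = Q_pump / A_rod

v ≈ 17.9 m/min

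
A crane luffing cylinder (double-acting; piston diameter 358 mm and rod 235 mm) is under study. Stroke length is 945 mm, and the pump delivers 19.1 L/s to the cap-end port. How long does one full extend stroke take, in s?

t ≈ 4.98 s

Cap-side area A_cap = π/4 × (358 mm)² = 1.007e5 mm^2
Swept volume V = A × L; t = V / Q = A·L / Q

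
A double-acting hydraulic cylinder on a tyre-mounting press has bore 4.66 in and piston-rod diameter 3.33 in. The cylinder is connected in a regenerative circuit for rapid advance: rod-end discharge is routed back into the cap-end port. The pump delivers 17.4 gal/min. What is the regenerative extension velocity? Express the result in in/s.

In regeneration the rod-end outflow joins the pump flow into the cap end, so the net volume the pump must supply per unit advance equals the rod cross-section area.
Rod cross-section A_rod = π/4 × (3.33 in)² = 8.709 in^2
v = Q_pump / A_rod

v ≈ 7.69 in/s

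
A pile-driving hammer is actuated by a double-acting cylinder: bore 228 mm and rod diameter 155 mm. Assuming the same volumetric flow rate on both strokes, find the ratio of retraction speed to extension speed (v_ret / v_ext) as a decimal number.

Cap-side area A_cap = π/4 × (228 mm)² = 40830 mm^2
Rod-side annular area A_ann = π/4 × (228² − 155²) = 21960 mm^2
For equal Q, v ∝ 1/A, so v_ret/v_ext = A_cap/A_ann.

v_ret/v_ext ≈ 1.86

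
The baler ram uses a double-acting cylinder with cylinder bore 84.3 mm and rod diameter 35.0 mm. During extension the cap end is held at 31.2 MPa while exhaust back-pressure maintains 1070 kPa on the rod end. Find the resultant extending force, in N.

Cap-side area A_cap = π/4 × (84.3 mm)² = 5581 mm^2
Rod-side annular area A_ann = π/4 × (84.3² − 35.0²) = 4619 mm^2
Net thrust = P_cap·A_cap − P_rod·A_ann = 1.741e5 N − 4943 N

F ≈ 1.69e5 N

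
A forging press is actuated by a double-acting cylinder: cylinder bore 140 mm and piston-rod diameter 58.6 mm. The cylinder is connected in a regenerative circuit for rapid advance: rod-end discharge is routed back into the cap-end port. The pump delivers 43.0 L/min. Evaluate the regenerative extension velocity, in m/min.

v ≈ 15.9 m/min

In regeneration the rod-end outflow joins the pump flow into the cap end, so the net volume the pump must supply per unit advance equals the rod cross-section area.
Rod cross-section A_rod = π/4 × (58.6 mm)² = 2697 mm^2
v = Q_pump / A_rod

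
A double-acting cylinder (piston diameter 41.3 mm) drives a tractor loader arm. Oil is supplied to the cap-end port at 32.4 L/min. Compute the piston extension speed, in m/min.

v ≈ 24.2 m/min

Cap-side area A_cap = π/4 × (41.3 mm)² = 1340 mm^2
v = Q / A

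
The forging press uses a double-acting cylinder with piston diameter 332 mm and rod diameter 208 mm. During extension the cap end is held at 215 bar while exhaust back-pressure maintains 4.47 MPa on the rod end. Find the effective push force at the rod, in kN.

F ≈ 1630 kN

Cap-side area A_cap = π/4 × (332 mm)² = 86570 mm^2
Rod-side annular area A_ann = π/4 × (332² − 208²) = 52590 mm^2
Net thrust = P_cap·A_cap − P_rod·A_ann = 1861 kN − 235.1 kN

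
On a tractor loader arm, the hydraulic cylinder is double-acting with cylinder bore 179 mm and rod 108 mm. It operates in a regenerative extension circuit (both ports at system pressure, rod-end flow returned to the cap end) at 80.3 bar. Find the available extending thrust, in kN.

With equal pressure on both faces, forces on the annular region cancel; the net push is pressure × rod cross-section.
Rod cross-section A_rod = π/4 × (108 mm)² = 9161 mm^2
F = P × A_rod

F ≈ 73.6 kN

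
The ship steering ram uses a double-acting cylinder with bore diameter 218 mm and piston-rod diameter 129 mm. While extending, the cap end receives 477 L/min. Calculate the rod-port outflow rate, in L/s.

Q_out ≈ 5.17 L/s

Cap-side area A_cap = π/4 × (218 mm)² = 37330 mm^2
Rod-side annular area A_ann = π/4 × (218² − 129²) = 24260 mm^2
Piston speed v = Q_in/A_cap; rod-end outflow Q_out = v × A_ann = Q_in × A_ann/A_cap.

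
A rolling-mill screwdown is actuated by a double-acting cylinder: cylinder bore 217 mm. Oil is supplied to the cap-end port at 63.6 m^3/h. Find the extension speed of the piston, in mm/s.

Cap-side area A_cap = π/4 × (217 mm)² = 36980 mm^2
v = Q / A

v ≈ 478 mm/s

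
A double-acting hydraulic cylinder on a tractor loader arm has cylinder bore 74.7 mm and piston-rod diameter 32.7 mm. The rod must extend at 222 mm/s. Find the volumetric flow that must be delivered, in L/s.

Cap-side area A_cap = π/4 × (74.7 mm)² = 4383 mm^2
Q = A × v

Q ≈ 0.973 L/s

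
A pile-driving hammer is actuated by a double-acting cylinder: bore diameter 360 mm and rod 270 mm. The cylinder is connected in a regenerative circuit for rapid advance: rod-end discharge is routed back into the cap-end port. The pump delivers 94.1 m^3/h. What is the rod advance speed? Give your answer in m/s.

v ≈ 0.457 m/s

In regeneration the rod-end outflow joins the pump flow into the cap end, so the net volume the pump must supply per unit advance equals the rod cross-section area.
Rod cross-section A_rod = π/4 × (270 mm)² = 57260 mm^2
v = Q_pump / A_rod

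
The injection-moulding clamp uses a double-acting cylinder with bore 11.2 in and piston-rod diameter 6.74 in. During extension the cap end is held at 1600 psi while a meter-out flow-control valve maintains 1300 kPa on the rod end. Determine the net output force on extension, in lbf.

Cap-side area A_cap = π/4 × (11.2 in)² = 98.52 in^2
Rod-side annular area A_ann = π/4 × (11.2² − 6.74²) = 62.84 in^2
Net thrust = P_cap·A_cap − P_rod·A_ann = 1.576e5 lbf − 11850 lbf

F ≈ 1.46e5 lbf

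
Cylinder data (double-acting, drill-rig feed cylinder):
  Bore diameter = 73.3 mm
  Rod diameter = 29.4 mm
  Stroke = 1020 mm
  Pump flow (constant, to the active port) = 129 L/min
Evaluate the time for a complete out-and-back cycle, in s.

Cap-side area A_cap = π/4 × (73.3 mm)² = 4220 mm^2
Rod-side annular area A_ann = π/4 × (73.3² − 29.4²) = 3541 mm^2
t_ext = A_cap·L/Q = 2.002 s
t_ret = A_ann·L/Q = 1.680 s
t_cycle = t_ext + t_ret

t ≈ 3.68 s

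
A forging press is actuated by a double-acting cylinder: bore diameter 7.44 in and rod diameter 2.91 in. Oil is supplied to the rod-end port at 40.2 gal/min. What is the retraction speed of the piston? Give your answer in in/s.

Rod-side annular area A_ann = π/4 × (7.44² − 2.91²) = 36.82 in^2
Flow into the rod-end port fills the annular volume.
v = Q / A

v ≈ 4.20 in/s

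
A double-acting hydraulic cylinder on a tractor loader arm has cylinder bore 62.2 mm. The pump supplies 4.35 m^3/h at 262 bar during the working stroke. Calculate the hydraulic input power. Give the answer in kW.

Hydraulic power = P × Q

W ≈ 31.7 kW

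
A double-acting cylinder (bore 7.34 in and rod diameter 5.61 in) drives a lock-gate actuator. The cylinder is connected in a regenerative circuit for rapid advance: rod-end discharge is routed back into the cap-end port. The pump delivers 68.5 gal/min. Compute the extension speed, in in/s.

In regeneration the rod-end outflow joins the pump flow into the cap end, so the net volume the pump must supply per unit advance equals the rod cross-section area.
Rod cross-section A_rod = π/4 × (5.61 in)² = 24.72 in^2
v = Q_pump / A_rod

v ≈ 10.7 in/s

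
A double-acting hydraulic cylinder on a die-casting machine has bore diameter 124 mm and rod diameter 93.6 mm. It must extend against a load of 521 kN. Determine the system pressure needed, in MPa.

Cap-side area A_cap = π/4 × (124 mm)² = 12080 mm^2
P = F / A = 521 kN / A

P ≈ 43.1 MPa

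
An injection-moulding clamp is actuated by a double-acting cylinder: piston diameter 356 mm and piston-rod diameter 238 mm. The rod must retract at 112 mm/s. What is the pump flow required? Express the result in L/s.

Rod-side annular area A_ann = π/4 × (356² − 238²) = 55050 mm^2
Q = A × v

Q ≈ 6.17 L/s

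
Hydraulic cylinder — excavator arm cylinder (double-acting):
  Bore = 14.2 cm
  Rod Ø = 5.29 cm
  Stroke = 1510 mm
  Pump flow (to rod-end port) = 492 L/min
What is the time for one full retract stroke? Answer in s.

t ≈ 2.51 s

Rod-side annular area A_ann = π/4 × (14.2² − 5.29²) = 136.4 cm^2
Swept volume V = A × L; t = V / Q = A·L / Q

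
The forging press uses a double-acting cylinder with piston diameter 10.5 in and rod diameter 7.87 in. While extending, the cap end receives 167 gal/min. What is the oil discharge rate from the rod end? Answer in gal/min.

Q_out ≈ 73.2 gal/min

Cap-side area A_cap = π/4 × (10.5 in)² = 86.59 in^2
Rod-side annular area A_ann = π/4 × (10.5² − 7.87²) = 37.95 in^2
Piston speed v = Q_in/A_cap; rod-end outflow Q_out = v × A_ann = Q_in × A_ann/A_cap.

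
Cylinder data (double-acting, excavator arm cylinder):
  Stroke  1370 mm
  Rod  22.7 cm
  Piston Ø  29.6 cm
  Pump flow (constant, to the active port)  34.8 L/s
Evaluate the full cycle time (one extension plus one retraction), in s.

Cap-side area A_cap = π/4 × (29.6 cm)² = 688.1 cm^2
Rod-side annular area A_ann = π/4 × (29.6² − 22.7²) = 283.4 cm^2
t_ext = A_cap·L/Q = 2.709 s
t_ret = A_ann·L/Q = 1.116 s
t_cycle = t_ext + t_ret

t ≈ 3.82 s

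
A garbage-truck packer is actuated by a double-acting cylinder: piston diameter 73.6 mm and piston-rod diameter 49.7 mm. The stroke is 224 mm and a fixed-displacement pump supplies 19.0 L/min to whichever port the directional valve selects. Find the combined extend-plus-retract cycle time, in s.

t ≈ 4.65 s

Cap-side area A_cap = π/4 × (73.6 mm)² = 4254 mm^2
Rod-side annular area A_ann = π/4 × (73.6² − 49.7²) = 2314 mm^2
t_ext = A_cap·L/Q = 3.009 s
t_ret = A_ann·L/Q = 1.637 s
t_cycle = t_ext + t_ret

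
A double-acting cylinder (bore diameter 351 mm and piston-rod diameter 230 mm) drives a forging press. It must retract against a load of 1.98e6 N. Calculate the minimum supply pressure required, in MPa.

Rod-side annular area A_ann = π/4 × (351² − 230²) = 55210 mm^2
Retraction: pressure acts on the annular area.
P = F / A = 1.98e6 N / A

P ≈ 35.9 MPa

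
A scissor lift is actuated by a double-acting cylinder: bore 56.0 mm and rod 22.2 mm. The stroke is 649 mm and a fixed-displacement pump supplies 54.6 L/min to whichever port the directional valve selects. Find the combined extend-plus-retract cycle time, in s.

Cap-side area A_cap = π/4 × (56.0 mm)² = 2463 mm^2
Rod-side annular area A_ann = π/4 × (56.0² − 22.2²) = 2076 mm^2
t_ext = A_cap·L/Q = 1.757 s
t_ret = A_ann·L/Q = 1.481 s
t_cycle = t_ext + t_ret

t ≈ 3.24 s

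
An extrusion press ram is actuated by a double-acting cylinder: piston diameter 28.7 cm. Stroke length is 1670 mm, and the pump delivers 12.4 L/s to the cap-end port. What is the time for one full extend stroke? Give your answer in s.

Cap-side area A_cap = π/4 × (28.7 cm)² = 646.9 cm^2
Swept volume V = A × L; t = V / Q = A·L / Q

t ≈ 8.71 s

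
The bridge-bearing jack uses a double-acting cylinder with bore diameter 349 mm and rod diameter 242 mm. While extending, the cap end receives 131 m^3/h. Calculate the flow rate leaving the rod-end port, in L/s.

Cap-side area A_cap = π/4 × (349 mm)² = 95660 mm^2
Rod-side annular area A_ann = π/4 × (349² − 242²) = 49670 mm^2
Piston speed v = Q_in/A_cap; rod-end outflow Q_out = v × A_ann = Q_in × A_ann/A_cap.

Q_out ≈ 18.9 L/s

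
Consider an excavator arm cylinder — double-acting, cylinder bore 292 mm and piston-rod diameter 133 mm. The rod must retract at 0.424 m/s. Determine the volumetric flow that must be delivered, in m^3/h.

Q ≈ 81.0 m^3/h

Rod-side annular area A_ann = π/4 × (292² − 133²) = 53070 mm^2
Q = A × v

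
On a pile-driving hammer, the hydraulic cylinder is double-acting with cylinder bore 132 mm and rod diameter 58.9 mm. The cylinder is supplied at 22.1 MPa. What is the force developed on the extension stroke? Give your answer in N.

F ≈ 3.02e5 N

Cap-side area A_cap = π/4 × (132 mm)² = 13680 mm^2
F = P × A_cap = 22.1 MPa × A_cap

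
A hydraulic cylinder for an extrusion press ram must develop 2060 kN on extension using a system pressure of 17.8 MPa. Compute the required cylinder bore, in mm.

D ≈ 384 mm

Extension force acts on the full piston face: F = P × (π/4)D².
D = √(4F / (πP)) = √(4 × 2060 kN / (π × 17.8 MPa))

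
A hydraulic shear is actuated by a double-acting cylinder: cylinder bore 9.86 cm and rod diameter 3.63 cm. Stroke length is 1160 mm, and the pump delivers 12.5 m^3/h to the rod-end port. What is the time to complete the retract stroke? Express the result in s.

t ≈ 2.21 s

Rod-side annular area A_ann = π/4 × (9.86² − 3.63²) = 66.01 cm^2
Swept volume V = A × L; t = V / Q = A·L / Q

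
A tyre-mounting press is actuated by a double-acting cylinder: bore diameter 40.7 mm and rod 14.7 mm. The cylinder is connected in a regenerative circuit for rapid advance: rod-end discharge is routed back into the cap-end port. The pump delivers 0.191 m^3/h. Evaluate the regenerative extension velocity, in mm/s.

v ≈ 313 mm/s

In regeneration the rod-end outflow joins the pump flow into the cap end, so the net volume the pump must supply per unit advance equals the rod cross-section area.
Rod cross-section A_rod = π/4 × (14.7 mm)² = 169.7 mm^2
v = Q_pump / A_rod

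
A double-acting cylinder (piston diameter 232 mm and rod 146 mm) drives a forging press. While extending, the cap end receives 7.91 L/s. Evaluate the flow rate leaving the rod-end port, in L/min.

Q_out ≈ 287 L/min

Cap-side area A_cap = π/4 × (232 mm)² = 42270 mm^2
Rod-side annular area A_ann = π/4 × (232² − 146²) = 25530 mm^2
Piston speed v = Q_in/A_cap; rod-end outflow Q_out = v × A_ann = Q_in × A_ann/A_cap.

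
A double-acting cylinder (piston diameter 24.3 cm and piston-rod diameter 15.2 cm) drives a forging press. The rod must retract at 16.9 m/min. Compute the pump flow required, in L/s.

Q ≈ 7.95 L/s

Rod-side annular area A_ann = π/4 × (24.3² − 15.2²) = 282.3 cm^2
Q = A × v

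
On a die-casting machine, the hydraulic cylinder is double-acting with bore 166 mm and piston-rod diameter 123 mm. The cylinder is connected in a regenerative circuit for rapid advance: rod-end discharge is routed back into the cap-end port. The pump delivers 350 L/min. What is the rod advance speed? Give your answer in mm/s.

v ≈ 491 mm/s

In regeneration the rod-end outflow joins the pump flow into the cap end, so the net volume the pump must supply per unit advance equals the rod cross-section area.
Rod cross-section A_rod = π/4 × (123 mm)² = 11880 mm^2
v = Q_pump / A_rod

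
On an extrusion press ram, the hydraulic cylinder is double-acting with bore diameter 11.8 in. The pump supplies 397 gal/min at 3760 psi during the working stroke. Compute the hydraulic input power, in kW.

Hydraulic power = P × Q

W ≈ 649 kW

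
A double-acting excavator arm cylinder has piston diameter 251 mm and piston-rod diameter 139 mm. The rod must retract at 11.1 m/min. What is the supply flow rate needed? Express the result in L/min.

Q ≈ 381 L/min

Rod-side annular area A_ann = π/4 × (251² − 139²) = 34310 mm^2
Q = A × v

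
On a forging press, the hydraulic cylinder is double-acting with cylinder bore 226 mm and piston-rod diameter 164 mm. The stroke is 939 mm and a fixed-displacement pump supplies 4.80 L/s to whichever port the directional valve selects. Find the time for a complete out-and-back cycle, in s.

Cap-side area A_cap = π/4 × (226 mm)² = 40110 mm^2
Rod-side annular area A_ann = π/4 × (226² − 164²) = 18990 mm^2
t_ext = A_cap·L/Q = 7.847 s
t_ret = A_ann·L/Q = 3.715 s
t_cycle = t_ext + t_ret

t ≈ 11.6 s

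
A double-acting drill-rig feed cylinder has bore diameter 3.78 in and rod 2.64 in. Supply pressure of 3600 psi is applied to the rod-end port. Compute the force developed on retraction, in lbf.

F ≈ 20700 lbf

Rod-side annular area A_ann = π/4 × (3.78² − 2.64²) = 5.748 in^2
On retraction the pressure acts on the annular area (bore minus rod).
F = P × A_ann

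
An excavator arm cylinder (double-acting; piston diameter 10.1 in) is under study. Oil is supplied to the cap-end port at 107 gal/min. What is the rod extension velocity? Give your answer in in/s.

Cap-side area A_cap = π/4 × (10.1 in)² = 80.12 in^2
v = Q / A

v ≈ 5.14 in/s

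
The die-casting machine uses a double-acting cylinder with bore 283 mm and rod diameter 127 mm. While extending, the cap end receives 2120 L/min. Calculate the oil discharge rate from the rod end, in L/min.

Cap-side area A_cap = π/4 × (283 mm)² = 62900 mm^2
Rod-side annular area A_ann = π/4 × (283² − 127²) = 50230 mm^2
Piston speed v = Q_in/A_cap; rod-end outflow Q_out = v × A_ann = Q_in × A_ann/A_cap.

Q_out ≈ 1690 L/min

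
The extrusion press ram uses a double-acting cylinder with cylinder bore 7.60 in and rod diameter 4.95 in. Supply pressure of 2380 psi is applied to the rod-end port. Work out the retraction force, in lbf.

F ≈ 62200 lbf

Rod-side annular area A_ann = π/4 × (7.60² − 4.95²) = 26.12 in^2
On retraction the pressure acts on the annular area (bore minus rod).
F = P × A_ann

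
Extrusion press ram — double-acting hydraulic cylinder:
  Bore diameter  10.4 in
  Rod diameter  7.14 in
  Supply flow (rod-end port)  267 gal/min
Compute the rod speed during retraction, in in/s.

v ≈ 22.9 in/s

Rod-side annular area A_ann = π/4 × (10.4² − 7.14²) = 44.91 in^2
Flow into the rod-end port fills the annular volume.
v = Q / A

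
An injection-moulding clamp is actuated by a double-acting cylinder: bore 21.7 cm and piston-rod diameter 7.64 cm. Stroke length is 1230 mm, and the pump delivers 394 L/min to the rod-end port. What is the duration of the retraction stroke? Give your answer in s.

Rod-side annular area A_ann = π/4 × (21.7² − 7.64²) = 324.0 cm^2
Swept volume V = A × L; t = V / Q = A·L / Q

t ≈ 6.07 s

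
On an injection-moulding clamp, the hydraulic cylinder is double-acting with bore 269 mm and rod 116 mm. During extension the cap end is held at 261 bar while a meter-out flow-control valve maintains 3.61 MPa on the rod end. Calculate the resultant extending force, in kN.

Cap-side area A_cap = π/4 × (269 mm)² = 56830 mm^2
Rod-side annular area A_ann = π/4 × (269² − 116²) = 46260 mm^2
Net thrust = P_cap·A_cap − P_rod·A_ann = 1483 kN − 167.0 kN

F ≈ 1320 kN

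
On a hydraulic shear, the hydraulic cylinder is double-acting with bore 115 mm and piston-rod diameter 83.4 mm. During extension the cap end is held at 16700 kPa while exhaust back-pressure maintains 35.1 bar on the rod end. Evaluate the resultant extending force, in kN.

Cap-side area A_cap = π/4 × (115 mm)² = 10390 mm^2
Rod-side annular area A_ann = π/4 × (115² − 83.4²) = 4924 mm^2
Net thrust = P_cap·A_cap − P_rod·A_ann = 173.5 kN − 17.28 kN

F ≈ 156 kN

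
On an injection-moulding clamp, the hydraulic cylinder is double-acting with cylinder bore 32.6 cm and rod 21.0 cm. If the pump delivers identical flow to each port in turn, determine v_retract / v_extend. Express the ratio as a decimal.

Cap-side area A_cap = π/4 × (32.6 cm)² = 834.7 cm^2
Rod-side annular area A_ann = π/4 × (32.6² − 21.0²) = 488.3 cm^2
For equal Q, v ∝ 1/A, so v_ret/v_ext = A_cap/A_ann.

v_ret/v_ext ≈ 1.71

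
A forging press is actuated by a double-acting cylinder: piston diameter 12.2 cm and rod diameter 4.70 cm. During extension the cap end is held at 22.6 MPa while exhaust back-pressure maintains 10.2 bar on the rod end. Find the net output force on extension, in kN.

F ≈ 254 kN

Cap-side area A_cap = π/4 × (12.2 cm)² = 116.9 cm^2
Rod-side annular area A_ann = π/4 × (12.2² − 4.70²) = 99.55 cm^2
Net thrust = P_cap·A_cap − P_rod·A_ann = 264.2 kN − 10.15 kN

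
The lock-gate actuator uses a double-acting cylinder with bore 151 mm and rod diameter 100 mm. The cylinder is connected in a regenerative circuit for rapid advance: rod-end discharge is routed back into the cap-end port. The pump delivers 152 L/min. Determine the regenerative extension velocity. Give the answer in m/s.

v ≈ 0.323 m/s

In regeneration the rod-end outflow joins the pump flow into the cap end, so the net volume the pump must supply per unit advance equals the rod cross-section area.
Rod cross-section A_rod = π/4 × (100 mm)² = 7854 mm^2
v = Q_pump / A_rod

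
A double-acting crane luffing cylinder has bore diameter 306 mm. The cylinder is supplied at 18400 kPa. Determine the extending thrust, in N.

Cap-side area A_cap = π/4 × (306 mm)² = 73540 mm^2
F = P × A_cap = 18400 kPa × A_cap

F ≈ 1.35e6 N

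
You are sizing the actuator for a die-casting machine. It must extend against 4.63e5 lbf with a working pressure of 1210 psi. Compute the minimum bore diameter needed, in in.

D ≈ 22.1 in

Extension force acts on the full piston face: F = P × (π/4)D².
D = √(4F / (πP)) = √(4 × 4.63e5 lbf / (π × 1210 psi))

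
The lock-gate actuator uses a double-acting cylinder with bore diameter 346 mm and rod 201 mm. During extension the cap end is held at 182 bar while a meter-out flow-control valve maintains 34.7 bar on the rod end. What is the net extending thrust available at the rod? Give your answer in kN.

F ≈ 1500 kN

Cap-side area A_cap = π/4 × (346 mm)² = 94020 mm^2
Rod-side annular area A_ann = π/4 × (346² − 201²) = 62290 mm^2
Net thrust = P_cap·A_cap − P_rod·A_ann = 1711 kN − 216.2 kN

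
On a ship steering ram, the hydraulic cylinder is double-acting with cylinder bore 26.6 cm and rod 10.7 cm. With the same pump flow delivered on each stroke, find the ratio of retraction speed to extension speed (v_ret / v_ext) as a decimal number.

v_ret/v_ext ≈ 1.19

Cap-side area A_cap = π/4 × (26.6 cm)² = 555.7 cm^2
Rod-side annular area A_ann = π/4 × (26.6² − 10.7²) = 465.8 cm^2
For equal Q, v ∝ 1/A, so v_ret/v_ext = A_cap/A_ann.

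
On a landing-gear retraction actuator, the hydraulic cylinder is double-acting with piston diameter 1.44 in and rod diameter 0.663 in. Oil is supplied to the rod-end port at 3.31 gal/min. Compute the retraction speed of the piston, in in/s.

Rod-side annular area A_ann = π/4 × (1.44² − 0.663²) = 1.283 in^2
Flow into the rod-end port fills the annular volume.
v = Q / A

v ≈ 9.93 in/s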